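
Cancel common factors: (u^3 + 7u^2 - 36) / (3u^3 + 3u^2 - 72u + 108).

Euclidean algorithm in ℚ[u]:
  u^3 + 7u^2 - 36 = (1/3)(3u^3 + 3u^2 - 72u + 108) + (6u^2 + 24u - 72)
  3u^3 + 3u^2 - 72u + 108 = ((1/2)u - 3/2)(6u^2 + 24u - 72) + (0)
Last nonzero remainder: 6u^2 + 24u - 72. Dividing through by 6 gives the monic gcd u^2 + 4u - 12.
Cancel u^2 + 4u - 12 from numerator and denominator to get the reduced form.

(u + 3)/(3u - 9)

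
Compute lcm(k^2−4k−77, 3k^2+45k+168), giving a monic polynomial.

k^3+4k^2−109k−616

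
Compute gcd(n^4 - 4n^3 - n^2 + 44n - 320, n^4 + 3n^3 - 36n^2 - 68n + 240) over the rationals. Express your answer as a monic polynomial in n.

n^2 - n - 20

Apply the Euclidean algorithm:
  n^4 - 4n^3 - n^2 + 44n - 320 = (n^4 + 3n^3 - 36n^2 - 68n + 240) + (-7n^3 + 35n^2 + 112n - 560)
  n^4 + 3n^3 - 36n^2 - 68n + 240 = (-(1/7)n - 8/7)(-7n^3 + 35n^2 + 112n - 560) + (20n^2 - 20n - 400)
  -7n^3 + 35n^2 + 112n - 560 = (-(7/20)n + 7/5)(20n^2 - 20n - 400) + (0)
Last nonzero remainder: 20n^2 - 20n - 400. Dividing through by 20 gives the monic gcd n^2 - n - 20.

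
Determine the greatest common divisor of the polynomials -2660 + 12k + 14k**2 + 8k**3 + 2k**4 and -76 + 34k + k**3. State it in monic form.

Repeated division with remainder:
  2k**4 + 8k**3 + 14k**2 + 12k - 2660 = (2k + 8)(k**3 + 34k - 76) + (-54k**2 - 108k - 2052)
  k**3 + 34k - 76 = (-(1/54)k + 1/27)(-54k**2 - 108k - 2052) + (0)
Last nonzero remainder: -54k**2 - 108k - 2052. Dividing through by -54 gives the monic gcd k**2 + 2k + 38.

38 + 2k + k**2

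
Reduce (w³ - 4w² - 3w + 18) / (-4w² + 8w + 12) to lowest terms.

(-w² + w + 6)/(4w + 4)

Apply the Euclidean algorithm:
  w³ - 4w² - 3w + 18 = (-(1/4)w + 1/2)(-4w² + 8w + 12) + (-4w + 12)
  -4w² + 8w + 12 = (w + 1)(-4w + 12) + (0)
Last nonzero remainder: -4w + 12. Dividing through by -4 gives the monic gcd w - 3.
Cancel w - 3 from numerator and denominator to get the reduced form.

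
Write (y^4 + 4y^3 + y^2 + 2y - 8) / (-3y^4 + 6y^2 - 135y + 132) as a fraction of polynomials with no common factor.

Apply the Euclidean algorithm:
  y^4 + 4y^3 + y^2 + 2y - 8 = (-1/3)(-3y^4 + 6y^2 - 135y + 132) + (4y^3 + 3y^2 - 43y + 36)
  -3y^4 + 6y^2 - 135y + 132 = (-(3/4)y + 9/16)(4y^3 + 3y^2 - 43y + 36) + (-(447/16)y^2 - (1341/16)y + 447/4)
  4y^3 + 3y^2 - 43y + 36 = (-(64/447)y + 48/149)(-(447/16)y^2 - (1341/16)y + 447/4) + (0)
Last nonzero remainder: -(447/16)y^2 - (1341/16)y + 447/4. Dividing through by -447/16 gives the monic gcd y^2 + 3y - 4.
Cancel y^2 + 3y - 4 from numerator and denominator to get the reduced form.

(-y^2 - y - 2)/(3y^2 - 9y + 33)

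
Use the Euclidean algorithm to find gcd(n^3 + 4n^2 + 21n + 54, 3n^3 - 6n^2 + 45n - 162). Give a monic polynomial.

n^2 + n + 18

By polynomial division,
  n^3 + 4n^2 + 21n + 54 = (1/3)(3n^3 - 6n^2 + 45n - 162) + (6n^2 + 6n + 108)
  3n^3 - 6n^2 + 45n - 162 = ((1/2)n - 3/2)(6n^2 + 6n + 108) + (0)
Last nonzero remainder: 6n^2 + 6n + 108. Dividing through by 6 gives the monic gcd n^2 + n + 18.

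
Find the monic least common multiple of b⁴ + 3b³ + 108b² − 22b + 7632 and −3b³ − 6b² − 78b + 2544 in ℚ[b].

b⁵ − 5b⁴ + 84b³ − 886b² + 7808b − 61056

Repeated division with remainder:
  b⁴ + 3b³ + 108b² − 22b + 7632 = (−(1/3)b − 1/3)(−3b³ − 6b² − 78b + 2544) + (80b² + 800b + 8480)
  −3b³ − 6b² − 78b + 2544 = (−(3/80)b + 3/10)(80b² + 800b + 8480) + (0)
Last nonzero remainder: 80b² + 800b + 8480. Dividing through by 80 gives the monic gcd b² + 10b + 106.
Then lcm(f, g) = f·g / gcd(f, g); expanding and making the result monic gives the answer.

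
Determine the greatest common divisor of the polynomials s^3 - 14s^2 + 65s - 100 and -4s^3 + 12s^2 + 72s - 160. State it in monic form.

Apply the Euclidean algorithm:
  s^3 - 14s^2 + 65s - 100 = (-1/4)(-4s^3 + 12s^2 + 72s - 160) + (-11s^2 + 83s - 140)
  -4s^3 + 12s^2 + 72s - 160 = ((4/11)s + 200/121)(-11s^2 + 83s - 140) + (-(1728/121)s + 8640/121)
  -11s^2 + 83s - 140 = ((1331/1728)s - 847/432)(-(1728/121)s + 8640/121) + (0)
Last nonzero remainder: -(1728/121)s + 8640/121. Dividing through by -1728/121 gives the monic gcd s - 5.

s - 5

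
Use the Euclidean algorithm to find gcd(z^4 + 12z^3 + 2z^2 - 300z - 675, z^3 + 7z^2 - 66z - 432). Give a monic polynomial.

Euclidean algorithm in ℚ[z]:
  z^4 + 12z^3 + 2z^2 - 300z - 675 = (z + 5)(z^3 + 7z^2 - 66z - 432) + (33z^2 + 462z + 1485)
  z^3 + 7z^2 - 66z - 432 = ((1/33)z - 7/33)(33z^2 + 462z + 1485) + (-13z - 117)
  33z^2 + 462z + 1485 = (-(33/13)z - 165/13)(-13z - 117) + (0)
Last nonzero remainder: -13z - 117. Dividing through by -13 gives the monic gcd z + 9.

z + 9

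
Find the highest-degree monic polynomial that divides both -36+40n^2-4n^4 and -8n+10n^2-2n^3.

By polynomial division,
  -4n^4+40n^2-36 = (2n+10)(-2n^3+10n^2-8n) + (-44n^2+80n-36)
  -2n^3+10n^2-8n = ((1/22)n-35/242)(-44n^2+80n-36) + ((630/121)n-630/121)
  -44n^2+80n-36 = (-(2662/315)n+242/35)((630/121)n-630/121) + (0)
Last nonzero remainder: (630/121)n-630/121. Dividing through by 630/121 gives the monic gcd n-1.

-1+n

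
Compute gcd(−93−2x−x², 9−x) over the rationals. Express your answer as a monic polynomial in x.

Repeated division with remainder:
  −x²−2x−93 = (x+11)(−x+9) + (−192)
  −x+9 = ((1/192)x−3/64)(−192) + (0)
The last nonzero remainder is the constant −192, so the polynomials are coprime and gcd = 1.

1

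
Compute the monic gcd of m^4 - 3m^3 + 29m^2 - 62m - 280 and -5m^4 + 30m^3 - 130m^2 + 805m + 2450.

m^3 + m^2 + 33m + 70

Apply the Euclidean algorithm:
  m^4 - 3m^3 + 29m^2 - 62m - 280 = (-1/5)(-5m^4 + 30m^3 - 130m^2 + 805m + 2450) + (3m^3 + 3m^2 + 99m + 210)
  -5m^4 + 30m^3 - 130m^2 + 805m + 2450 = (-(5/3)m + 35/3)(3m^3 + 3m^2 + 99m + 210) + (0)
Last nonzero remainder: 3m^3 + 3m^2 + 99m + 210. Dividing through by 3 gives the monic gcd m^3 + m^2 + 33m + 70.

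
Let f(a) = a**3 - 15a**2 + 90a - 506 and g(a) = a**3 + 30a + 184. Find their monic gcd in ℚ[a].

a**2 - 4a + 46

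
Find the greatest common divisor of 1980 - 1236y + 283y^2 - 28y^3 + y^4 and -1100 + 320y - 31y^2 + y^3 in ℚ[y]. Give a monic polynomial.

Apply the Euclidean algorithm:
  y^4 - 28y^3 + 283y^2 - 1236y + 1980 = (y + 3)(y^3 - 31y^2 + 320y - 1100) + (56y^2 - 1096y + 5280)
  y^3 - 31y^2 + 320y - 1100 = ((1/56)y - 10/49)(56y^2 - 1096y + 5280) + ((100/49)y - 1100/49)
  56y^2 - 1096y + 5280 = ((686/25)y - 1176/5)((100/49)y - 1100/49) + (0)
Last nonzero remainder: (100/49)y - 1100/49. Dividing through by 100/49 gives the monic gcd y - 11.

-11 + y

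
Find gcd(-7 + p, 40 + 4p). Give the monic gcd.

1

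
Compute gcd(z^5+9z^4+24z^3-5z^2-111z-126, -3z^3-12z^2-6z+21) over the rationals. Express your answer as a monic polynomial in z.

z^2+5z+7

By polynomial division,
  z^5+9z^4+24z^3-5z^2-111z-126 = (-(1/3)z^2-(5/3)z-2/3)(-3z^3-12z^2-6z+21) + (-16z^2-80z-112)
  -3z^3-12z^2-6z+21 = ((3/16)z-3/16)(-16z^2-80z-112) + (0)
Last nonzero remainder: -16z^2-80z-112. Dividing through by -16 gives the monic gcd z^2+5z+7.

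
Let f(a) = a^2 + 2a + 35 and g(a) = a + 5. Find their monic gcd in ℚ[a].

1

By polynomial division,
  a^2 + 2a + 35 = (a − 3)(a + 5) + (50)
  a + 5 = ((1/50)a + 1/10)(50) + (0)
The last nonzero remainder is the constant 50, so the polynomials are coprime and gcd = 1.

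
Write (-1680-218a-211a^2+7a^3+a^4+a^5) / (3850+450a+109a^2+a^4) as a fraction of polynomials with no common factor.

(-48+2a-5a^2+a^3)/(110-6a+a^2)

Euclidean algorithm in ℚ[a]:
  a^5+a^4+7a^3-211a^2-218a-1680 = (a+1)(a^4+109a^2+450a+3850) + (-102a^3-770a^2-4518a-5530)
  a^4+109a^2+450a+3850 = (-(1/102)a+385/5202)(-102a^3-770a^2-4518a-5530) + ((316525/2601)a^2+(633050/867)a+11078375/2601)
  -102a^3-770a^2-4518a-5530 = (-(265302/316525)a-410958/316525)((316525/2601)a^2+(633050/867)a+11078375/2601) + (0)
Last nonzero remainder: (316525/2601)a^2+(633050/867)a+11078375/2601. Dividing through by 316525/2601 gives the monic gcd a^2+6a+35.
Cancel a^2+6a+35 from numerator and denominator to get the reduced form.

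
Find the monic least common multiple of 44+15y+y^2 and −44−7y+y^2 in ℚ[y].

−484−121y+4y^2+y^3

Apply the Euclidean algorithm:
  y^2+15y+44 = (y^2−7y−44) + (22y+88)
  y^2−7y−44 = ((1/22)y−1/2)(22y+88) + (0)
Last nonzero remainder: 22y+88. Dividing through by 22 gives the monic gcd y+4.
Then lcm(f, g) = f·g / gcd(f, g); expanding and making the result monic gives the answer.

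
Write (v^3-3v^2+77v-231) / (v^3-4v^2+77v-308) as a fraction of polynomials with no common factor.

Repeated division with remainder:
  v^3-3v^2+77v-231 = (v^3-4v^2+77v-308) + (v^2+77)
  v^3-4v^2+77v-308 = (v-4)(v^2+77) + (0)
The last nonzero remainder v^2+77 is already monic.
Cancel v^2+77 from numerator and denominator to get the reduced form.

(v-3)/(v-4)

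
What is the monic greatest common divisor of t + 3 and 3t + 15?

By polynomial division,
  t + 3 = (1/3)(3t + 15) + (−2)
  3t + 15 = (−(3/2)t − 15/2)(−2) + (0)
The last nonzero remainder is the constant −2, so the polynomials are coprime and gcd = 1.

1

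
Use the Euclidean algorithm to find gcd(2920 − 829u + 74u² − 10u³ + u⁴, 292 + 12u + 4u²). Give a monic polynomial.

73 + 3u + u²

Repeated division with remainder:
  u⁴ − 10u³ + 74u² − 829u + 2920 = ((1/4)u² − (13/4)u + 10)(4u² + 12u + 292) + (0)
Last nonzero remainder: 4u² + 12u + 292. Dividing through by 4 gives the monic gcd u² + 3u + 73.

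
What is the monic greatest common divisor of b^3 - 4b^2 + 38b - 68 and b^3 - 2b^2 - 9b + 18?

b - 2

Repeated division with remainder:
  b^3 - 4b^2 + 38b - 68 = (b^3 - 2b^2 - 9b + 18) + (-2b^2 + 47b - 86)
  b^3 - 2b^2 - 9b + 18 = (-(1/2)b - 43/4)(-2b^2 + 47b - 86) + ((1813/4)b - 1813/2)
  -2b^2 + 47b - 86 = (-(8/1813)b + 172/1813)((1813/4)b - 1813/2) + (0)
Last nonzero remainder: (1813/4)b - 1813/2. Dividing through by 1813/4 gives the monic gcd b - 2.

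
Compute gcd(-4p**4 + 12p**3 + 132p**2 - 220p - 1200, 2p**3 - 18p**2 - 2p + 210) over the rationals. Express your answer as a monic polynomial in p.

p**2 - 2p - 15

Apply the Euclidean algorithm:
  -4p**4 + 12p**3 + 132p**2 - 220p - 1200 = (-2p - 12)(2p**3 - 18p**2 - 2p + 210) + (-88p**2 + 176p + 1320)
  2p**3 - 18p**2 - 2p + 210 = (-(1/44)p + 7/44)(-88p**2 + 176p + 1320) + (0)
Last nonzero remainder: -88p**2 + 176p + 1320. Dividing through by -88 gives the monic gcd p**2 - 2p - 15.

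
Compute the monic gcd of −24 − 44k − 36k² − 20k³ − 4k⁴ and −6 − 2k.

Euclidean algorithm in ℚ[k]:
  −4k⁴ − 20k³ − 36k² − 44k − 24 = (2k³ + 4k² + 6k + 4)(−2k − 6) + (0)
Last nonzero remainder: −2k − 6. Dividing through by −2 gives the monic gcd k + 3.

3 + k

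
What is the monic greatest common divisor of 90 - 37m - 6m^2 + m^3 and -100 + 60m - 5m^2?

-2 + m

Apply the Euclidean algorithm:
  m^3 - 6m^2 - 37m + 90 = (-(1/5)m - 6/5)(-5m^2 + 60m - 100) + (15m - 30)
  -5m^2 + 60m - 100 = (-(1/3)m + 10/3)(15m - 30) + (0)
Last nonzero remainder: 15m - 30. Dividing through by 15 gives the monic gcd m - 2.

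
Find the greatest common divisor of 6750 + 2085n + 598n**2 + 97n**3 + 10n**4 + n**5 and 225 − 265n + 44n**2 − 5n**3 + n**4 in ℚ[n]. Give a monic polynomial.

By polynomial division,
  n**5 + 10n**4 + 97n**3 + 598n**2 + 2085n + 6750 = (n + 15)(n**4 − 5n**3 + 44n**2 − 265n + 225) + (128n**3 + 203n**2 + 5835n + 3375)
  n**4 − 5n**3 + 44n**2 − 265n + 225 = ((1/128)n − 843/16384)(128n**3 + 203n**2 + 5835n + 3375) + ((145145/16384)n**2 + (145145/16384)n + 6531525/16384)
  128n**3 + 203n**2 + 5835n + 3375 = ((2097152/145145)n + 245760/29029)((145145/16384)n**2 + (145145/16384)n + 6531525/16384) + (0)
Last nonzero remainder: (145145/16384)n**2 + (145145/16384)n + 6531525/16384. Dividing through by 145145/16384 gives the monic gcd n**2 + n + 45.

45 + n + n**2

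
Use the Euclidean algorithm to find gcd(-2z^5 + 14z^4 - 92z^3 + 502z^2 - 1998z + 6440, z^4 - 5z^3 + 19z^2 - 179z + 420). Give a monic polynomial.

Euclidean algorithm in ℚ[z]:
  -2z^5 + 14z^4 - 92z^3 + 502z^2 - 1998z + 6440 = (-2z + 4)(z^4 - 5z^3 + 19z^2 - 179z + 420) + (-34z^3 + 68z^2 - 442z + 4760)
  z^4 - 5z^3 + 19z^2 - 179z + 420 = (-(1/34)z + 3/34)(-34z^3 + 68z^2 - 442z + 4760) + (0)
Last nonzero remainder: -34z^3 + 68z^2 - 442z + 4760. Dividing through by -34 gives the monic gcd z^3 - 2z^2 + 13z - 140.

z^3 - 2z^2 + 13z - 140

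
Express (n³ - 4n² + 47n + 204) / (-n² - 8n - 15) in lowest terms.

(-n² + 7n - 68)/(n + 5)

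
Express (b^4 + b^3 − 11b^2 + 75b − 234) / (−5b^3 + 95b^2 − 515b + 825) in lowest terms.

By polynomial division,
  b^4 + b^3 − 11b^2 + 75b − 234 = (−(1/5)b − 4)(−5b^3 + 95b^2 − 515b + 825) + (266b^2 − 1820b + 3066)
  −5b^3 + 95b^2 − 515b + 825 = (−(5/266)b + 165/722)(266b^2 − 1820b + 3066) + (−(14960/361)b + 44880/361)
  266b^2 − 1820b + 3066 = (−(48013/7480)b + 184471/7480)(−(14960/361)b + 44880/361) + (0)
Last nonzero remainder: −(14960/361)b + 44880/361. Dividing through by −14960/361 gives the monic gcd b − 3.
Cancel b − 3 from numerator and denominator to get the reduced form.

(−b^3 − 4b^2 − b − 78)/(5b^2 − 80b + 275)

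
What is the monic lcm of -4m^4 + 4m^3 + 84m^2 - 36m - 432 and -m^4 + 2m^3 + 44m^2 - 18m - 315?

m^6 - 3m^5 - 54m^4 + 86m^3 + 825m^2 - 531m - 3780

Apply the Euclidean algorithm:
  -4m^4 + 4m^3 + 84m^2 - 36m - 432 = (4)(-m^4 + 2m^3 + 44m^2 - 18m - 315) + (-4m^3 - 92m^2 + 36m + 828)
  -m^4 + 2m^3 + 44m^2 - 18m - 315 = ((1/4)m - 25/4)(-4m^3 - 92m^2 + 36m + 828) + (-540m^2 + 4860)
  -4m^3 - 92m^2 + 36m + 828 = ((1/135)m + 23/135)(-540m^2 + 4860) + (0)
Last nonzero remainder: -540m^2 + 4860. Dividing through by -540 gives the monic gcd m^2 - 9.
Then lcm(f, g) = f·g / gcd(f, g); expanding and making the result monic gives the answer.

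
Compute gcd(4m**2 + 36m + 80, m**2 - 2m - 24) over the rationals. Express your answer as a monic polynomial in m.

m + 4

By polynomial division,
  4m**2 + 36m + 80 = (4)(m**2 - 2m - 24) + (44m + 176)
  m**2 - 2m - 24 = ((1/44)m - 3/22)(44m + 176) + (0)
Last nonzero remainder: 44m + 176. Dividing through by 44 gives the monic gcd m + 4.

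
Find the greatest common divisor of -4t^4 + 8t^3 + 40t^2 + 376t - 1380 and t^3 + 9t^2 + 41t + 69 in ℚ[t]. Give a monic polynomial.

t^2 + 6t + 23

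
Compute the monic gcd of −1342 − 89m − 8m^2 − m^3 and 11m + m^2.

11 + m

Euclidean algorithm in ℚ[m]:
  −m^3 − 8m^2 − 89m − 1342 = (−m + 3)(m^2 + 11m) + (−122m − 1342)
  m^2 + 11m = (−(1/122)m)(−122m − 1342) + (0)
Last nonzero remainder: −122m − 1342. Dividing through by −122 gives the monic gcd m + 11.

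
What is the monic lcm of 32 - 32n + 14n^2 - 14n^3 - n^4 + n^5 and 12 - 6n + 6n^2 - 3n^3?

By polynomial division,
  n^5 - n^4 - 14n^3 + 14n^2 - 32n + 32 = (-(1/3)n^2 - (1/3)n + 14/3)(-3n^3 + 6n^2 - 6n + 12) + (-12n^2 - 24)
  -3n^3 + 6n^2 - 6n + 12 = ((1/4)n - 1/2)(-12n^2 - 24) + (0)
Last nonzero remainder: -12n^2 - 24. Dividing through by -12 gives the monic gcd n^2 + 2.
Then lcm(f, g) = f·g / gcd(f, g); expanding and making the result monic gives the answer.

-64 + 96n - 60n^2 + 42n^3 - 12n^4 - 3n^5 + n^6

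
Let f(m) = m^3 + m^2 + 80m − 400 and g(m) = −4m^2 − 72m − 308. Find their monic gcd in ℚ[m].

By polynomial division,
  m^3 + m^2 + 80m − 400 = (−(1/4)m + 17/4)(−4m^2 − 72m − 308) + (309m + 909)
  −4m^2 − 72m − 308 = (−(4/309)m − 2068/10609)(309m + 909) + (−1387760/10609)
  309m + 909 = (−(3278181/1387760)m − 9643581/1387760)(−1387760/10609) + (0)
The last nonzero remainder is the constant −1387760/10609, so the polynomials are coprime and gcd = 1.

1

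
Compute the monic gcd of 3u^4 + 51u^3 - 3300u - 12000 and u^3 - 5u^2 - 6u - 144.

u - 8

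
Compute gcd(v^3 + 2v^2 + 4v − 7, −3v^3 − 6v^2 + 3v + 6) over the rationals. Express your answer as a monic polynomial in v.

Apply the Euclidean algorithm:
  v^3 + 2v^2 + 4v − 7 = (−1/3)(−3v^3 − 6v^2 + 3v + 6) + (5v − 5)
  −3v^3 − 6v^2 + 3v + 6 = (−(3/5)v^2 − (9/5)v − 6/5)(5v − 5) + (0)
Last nonzero remainder: 5v − 5. Dividing through by 5 gives the monic gcd v − 1.

v − 1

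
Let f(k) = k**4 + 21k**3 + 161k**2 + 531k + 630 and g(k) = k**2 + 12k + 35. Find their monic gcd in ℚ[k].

Euclidean algorithm in ℚ[k]:
  k**4 + 21k**3 + 161k**2 + 531k + 630 = (k**2 + 9k + 18)(k**2 + 12k + 35) + (0)
The last nonzero remainder k**2 + 12k + 35 is already monic.

k**2 + 12k + 35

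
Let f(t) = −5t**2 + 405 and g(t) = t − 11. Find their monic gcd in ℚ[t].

1

Repeated division with remainder:
  −5t**2 + 405 = (−5t − 55)(t − 11) + (−200)
  t − 11 = (−(1/200)t + 11/200)(−200) + (0)
The last nonzero remainder is the constant −200, so the polynomials are coprime and gcd = 1.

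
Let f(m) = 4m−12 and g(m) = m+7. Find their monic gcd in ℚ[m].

1

Apply the Euclidean algorithm:
  4m−12 = (4)(m+7) + (−40)
  m+7 = (−(1/40)m−7/40)(−40) + (0)
The last nonzero remainder is the constant −40, so the polynomials are coprime and gcd = 1.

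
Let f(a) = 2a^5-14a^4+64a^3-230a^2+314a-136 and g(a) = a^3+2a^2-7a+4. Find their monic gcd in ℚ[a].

Apply the Euclidean algorithm:
  2a^5-14a^4+64a^3-230a^2+314a-136 = (2a^2-18a+114)(a^3+2a^2-7a+4) + (-592a^2+1184a-592)
  a^3+2a^2-7a+4 = (-(1/592)a-1/148)(-592a^2+1184a-592) + (0)
Last nonzero remainder: -592a^2+1184a-592. Dividing through by -592 gives the monic gcd a^2-2a+1.

a^2-2a+1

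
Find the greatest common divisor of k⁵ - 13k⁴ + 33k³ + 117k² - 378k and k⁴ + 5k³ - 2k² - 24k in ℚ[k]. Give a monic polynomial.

k² + 3k

Apply the Euclidean algorithm:
  k⁵ - 13k⁴ + 33k³ + 117k² - 378k = (k - 18)(k⁴ + 5k³ - 2k² - 24k) + (125k³ + 105k² - 810k)
  k⁴ + 5k³ - 2k² - 24k = ((1/125)k + 104/3125)(125k³ + 105k² - 810k) + ((616/625)k² + (1848/625)k)
  125k³ + 105k² - 810k = ((78125/616)k - 84375/308)((616/625)k² + (1848/625)k) + (0)
Last nonzero remainder: (616/625)k² + (1848/625)k. Dividing through by 616/625 gives the monic gcd k² + 3k.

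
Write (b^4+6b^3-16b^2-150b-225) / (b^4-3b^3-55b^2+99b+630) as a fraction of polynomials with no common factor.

(b^2+8b+15)/(b^2-b-42)

Repeated division with remainder:
  b^4+6b^3-16b^2-150b-225 = (b^4-3b^3-55b^2+99b+630) + (9b^3+39b^2-249b-855)
  b^4-3b^3-55b^2+99b+630 = ((1/9)b-22/27)(9b^3+39b^2-249b-855) + ((40/9)b^2-(80/9)b-200/3)
  9b^3+39b^2-249b-855 = ((81/40)b+513/40)((40/9)b^2-(80/9)b-200/3) + (0)
Last nonzero remainder: (40/9)b^2-(80/9)b-200/3. Dividing through by 40/9 gives the monic gcd b^2-2b-15.
Cancel b^2-2b-15 from numerator and denominator to get the reduced form.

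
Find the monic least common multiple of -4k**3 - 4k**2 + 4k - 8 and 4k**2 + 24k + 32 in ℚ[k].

By polynomial division,
  -4k**3 - 4k**2 + 4k - 8 = (-k + 5)(4k**2 + 24k + 32) + (-84k - 168)
  4k**2 + 24k + 32 = (-(1/21)k - 4/21)(-84k - 168) + (0)
Last nonzero remainder: -84k - 168. Dividing through by -84 gives the monic gcd k + 2.
Then lcm(f, g) = f·g / gcd(f, g); expanding and making the result monic gives the answer.

k**4 + 5k**3 + 3k**2 - 2k + 8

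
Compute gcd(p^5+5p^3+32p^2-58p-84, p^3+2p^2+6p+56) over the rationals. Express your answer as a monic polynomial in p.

p^2-2p+14

Apply the Euclidean algorithm:
  p^5+5p^3+32p^2-58p-84 = (p^2-2p+3)(p^3+2p^2+6p+56) + (-18p^2+36p-252)
  p^3+2p^2+6p+56 = (-(1/18)p-2/9)(-18p^2+36p-252) + (0)
Last nonzero remainder: -18p^2+36p-252. Dividing through by -18 gives the monic gcd p^2-2p+14.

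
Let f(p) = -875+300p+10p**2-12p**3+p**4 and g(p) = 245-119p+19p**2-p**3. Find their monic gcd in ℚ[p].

35-12p+p**2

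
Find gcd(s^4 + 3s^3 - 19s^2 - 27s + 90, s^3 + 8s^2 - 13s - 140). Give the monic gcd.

s + 5

By polynomial division,
  s^4 + 3s^3 - 19s^2 - 27s + 90 = (s - 5)(s^3 + 8s^2 - 13s - 140) + (34s^2 + 48s - 610)
  s^3 + 8s^2 - 13s - 140 = ((1/34)s + 56/289)(34s^2 + 48s - 610) + (-(1260/289)s - 6300/289)
  34s^2 + 48s - 610 = (-(4913/630)s + 17629/630)(-(1260/289)s - 6300/289) + (0)
Last nonzero remainder: -(1260/289)s - 6300/289. Dividing through by -1260/289 gives the monic gcd s + 5.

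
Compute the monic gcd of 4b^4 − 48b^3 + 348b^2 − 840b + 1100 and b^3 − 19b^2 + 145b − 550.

b^2 − 9b + 55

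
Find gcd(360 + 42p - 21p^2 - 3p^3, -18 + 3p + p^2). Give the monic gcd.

6 + p

By polynomial division,
  -3p^3 - 21p^2 + 42p + 360 = (-3p - 12)(p^2 + 3p - 18) + (24p + 144)
  p^2 + 3p - 18 = ((1/24)p - 1/8)(24p + 144) + (0)
Last nonzero remainder: 24p + 144. Dividing through by 24 gives the monic gcd p + 6.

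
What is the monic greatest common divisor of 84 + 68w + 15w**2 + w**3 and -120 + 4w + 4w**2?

Apply the Euclidean algorithm:
  w**3 + 15w**2 + 68w + 84 = ((1/4)w + 7/2)(4w**2 + 4w - 120) + (84w + 504)
  4w**2 + 4w - 120 = ((1/21)w - 5/21)(84w + 504) + (0)
Last nonzero remainder: 84w + 504. Dividing through by 84 gives the monic gcd w + 6.

6 + w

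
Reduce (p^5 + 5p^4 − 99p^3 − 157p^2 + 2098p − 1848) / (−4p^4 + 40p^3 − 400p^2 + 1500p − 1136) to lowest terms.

By polynomial division,
  p^5 + 5p^4 − 99p^3 − 157p^2 + 2098p − 1848 = (−(1/4)p − 15/4)(−4p^4 + 40p^3 − 400p^2 + 1500p − 1136) + (−49p^3 − 1282p^2 + 7439p − 6108)
  −4p^4 + 40p^3 − 400p^2 + 1500p − 1136 = ((4/49)p − 7088/2401)(−49p^3 − 1282p^2 + 7439p − 6108) + (−(11505260/2401)p^2 + (57526300/2401)p − 46021040/2401)
  −49p^3 − 1282p^2 + 7439p − 6108 = ((117649/11505260)p + 3666327/11505260)(−(11505260/2401)p^2 + (57526300/2401)p − 46021040/2401) + (0)
Last nonzero remainder: −(11505260/2401)p^2 + (57526300/2401)p − 46021040/2401. Dividing through by −11505260/2401 gives the monic gcd p^2 − 5p + 4.
Cancel p^2 − 5p + 4 from numerator and denominator to get the reduced form.

(−p^3 − 10p^2 + 53p + 462)/(4p^2 − 20p + 284)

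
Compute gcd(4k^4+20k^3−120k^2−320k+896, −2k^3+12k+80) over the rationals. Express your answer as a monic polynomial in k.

k−4

Repeated division with remainder:
  4k^4+20k^3−120k^2−320k+896 = (−2k−10)(−2k^3+12k+80) + (−96k^2−40k+1696)
  −2k^3+12k+80 = ((1/48)k−5/576)(−96k^2−40k+1696) + (−(1705/72)k+1705/18)
  −96k^2−40k+1696 = ((6912/1705)k+30528/1705)(−(1705/72)k+1705/18) + (0)
Last nonzero remainder: −(1705/72)k+1705/18. Dividing through by −1705/72 gives the monic gcd k−4.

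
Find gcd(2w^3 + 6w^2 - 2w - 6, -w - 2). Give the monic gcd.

1

Repeated division with remainder:
  2w^3 + 6w^2 - 2w - 6 = (-2w^2 - 2w + 6)(-w - 2) + (6)
  -w - 2 = (-(1/6)w - 1/3)(6) + (0)
The last nonzero remainder is the constant 6, so the polynomials are coprime and gcd = 1.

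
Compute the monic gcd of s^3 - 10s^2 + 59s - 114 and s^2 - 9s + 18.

s - 3

Repeated division with remainder:
  s^3 - 10s^2 + 59s - 114 = (s - 1)(s^2 - 9s + 18) + (32s - 96)
  s^2 - 9s + 18 = ((1/32)s - 3/16)(32s - 96) + (0)
Last nonzero remainder: 32s - 96. Dividing through by 32 gives the monic gcd s - 3.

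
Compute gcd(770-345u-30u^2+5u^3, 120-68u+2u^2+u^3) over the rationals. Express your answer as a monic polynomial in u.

-2+u

Euclidean algorithm in ℚ[u]:
  5u^3-30u^2-345u+770 = (5)(u^3+2u^2-68u+120) + (-40u^2-5u+170)
  u^3+2u^2-68u+120 = (-(1/40)u-3/64)(-40u^2-5u+170) + (-(4095/64)u+4095/32)
  -40u^2-5u+170 = ((512/819)u+1088/819)(-(4095/64)u+4095/32) + (0)
Last nonzero remainder: -(4095/64)u+4095/32. Dividing through by -4095/64 gives the monic gcd u-2.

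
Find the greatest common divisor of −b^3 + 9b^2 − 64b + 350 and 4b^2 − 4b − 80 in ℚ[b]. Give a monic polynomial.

1

Euclidean algorithm in ℚ[b]:
  −b^3 + 9b^2 − 64b + 350 = (−(1/4)b + 2)(4b^2 − 4b − 80) + (−76b + 510)
  4b^2 − 4b − 80 = (−(1/19)b − 217/722)(−76b + 510) + (26455/361)
  −76b + 510 = (−(27436/26455)b + 36822/5291)(26455/361) + (0)
The last nonzero remainder is the constant 26455/361, so the polynomials are coprime and gcd = 1.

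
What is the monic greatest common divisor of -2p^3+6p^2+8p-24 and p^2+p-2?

Euclidean algorithm in ℚ[p]:
  -2p^3+6p^2+8p-24 = (-2p+8)(p^2+p-2) + (-4p-8)
  p^2+p-2 = (-(1/4)p+1/4)(-4p-8) + (0)
Last nonzero remainder: -4p-8. Dividing through by -4 gives the monic gcd p+2.

p+2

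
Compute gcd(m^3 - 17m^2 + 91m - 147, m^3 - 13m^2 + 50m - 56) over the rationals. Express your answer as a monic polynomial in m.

m - 7

By polynomial division,
  m^3 - 17m^2 + 91m - 147 = (m^3 - 13m^2 + 50m - 56) + (-4m^2 + 41m - 91)
  m^3 - 13m^2 + 50m - 56 = (-(1/4)m + 11/16)(-4m^2 + 41m - 91) + (-(15/16)m + 105/16)
  -4m^2 + 41m - 91 = ((64/15)m - 208/15)(-(15/16)m + 105/16) + (0)
Last nonzero remainder: -(15/16)m + 105/16. Dividing through by -15/16 gives the monic gcd m - 7.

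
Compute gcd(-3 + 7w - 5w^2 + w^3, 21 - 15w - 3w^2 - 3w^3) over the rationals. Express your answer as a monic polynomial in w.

-1 + w

Repeated division with remainder:
  w^3 - 5w^2 + 7w - 3 = (-1/3)(-3w^3 - 3w^2 - 15w + 21) + (-6w^2 + 2w + 4)
  -3w^3 - 3w^2 - 15w + 21 = ((1/2)w + 2/3)(-6w^2 + 2w + 4) + (-(55/3)w + 55/3)
  -6w^2 + 2w + 4 = ((18/55)w + 12/55)(-(55/3)w + 55/3) + (0)
Last nonzero remainder: -(55/3)w + 55/3. Dividing through by -55/3 gives the monic gcd w - 1.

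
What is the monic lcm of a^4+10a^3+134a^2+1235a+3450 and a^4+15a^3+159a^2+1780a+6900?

a^5+20a^4+234a^3+2575a^2+15800a+34500

Repeated division with remainder:
  a^4+10a^3+134a^2+1235a+3450 = (a^4+15a^3+159a^2+1780a+6900) + (-5a^3-25a^2-545a-3450)
  a^4+15a^3+159a^2+1780a+6900 = (-(1/5)a-2)(-5a^3-25a^2-545a-3450) + (0)
Last nonzero remainder: -5a^3-25a^2-545a-3450. Dividing through by -5 gives the monic gcd a^3+5a^2+109a+690.
Then lcm(f, g) = f·g / gcd(f, g); expanding and making the result monic gives the answer.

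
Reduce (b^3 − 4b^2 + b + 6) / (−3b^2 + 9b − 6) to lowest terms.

(−b^2 + 2b + 3)/(3b − 3)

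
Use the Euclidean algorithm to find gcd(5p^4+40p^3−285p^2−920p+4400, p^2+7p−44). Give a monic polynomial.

Repeated division with remainder:
  5p^4+40p^3−285p^2−920p+4400 = (5p^2+5p−100)(p^2+7p−44) + (0)
The last nonzero remainder p^2+7p−44 is already monic.

p^2+7p−44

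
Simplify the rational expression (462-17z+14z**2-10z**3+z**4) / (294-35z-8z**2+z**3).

By polynomial division,
  z**4-10z**3+14z**2-17z+462 = (z-2)(z**3-8z**2-35z+294) + (33z**2-381z+1050)
  z**3-8z**2-35z+294 = ((1/33)z+13/121)(33z**2-381z+1050) + (-(3132/121)z+21924/121)
  33z**2-381z+1050 = (-(1331/1044)z+3025/522)(-(3132/121)z+21924/121) + (0)
Last nonzero remainder: -(3132/121)z+21924/121. Dividing through by -3132/121 gives the monic gcd z-7.
Cancel z-7 from numerator and denominator to get the reduced form.

(-66-7z-3z**2+z**3)/(-42-z+z**2)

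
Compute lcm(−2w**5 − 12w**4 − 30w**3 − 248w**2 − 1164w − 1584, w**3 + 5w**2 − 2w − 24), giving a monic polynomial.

w**6 + 4w**5 + 3w**4 + 94w**3 + 334w**2 − 372w − 1584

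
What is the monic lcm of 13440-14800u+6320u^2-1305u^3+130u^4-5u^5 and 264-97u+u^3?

-29568+29872u-10944u^2+1607u^3-25u^4-15u^5+u^6

By polynomial division,
  -5u^5+130u^4-1305u^3+6320u^2-14800u+13440 = (-5u^2+130u-1790)(u^3-97u+264) + (20250u^2-222750u+486000)
  u^3-97u+264 = ((1/20250)u+11/20250)(20250u^2-222750u+486000) + (0)
Last nonzero remainder: 20250u^2-222750u+486000. Dividing through by 20250 gives the monic gcd u^2-11u+24.
Then lcm(f, g) = f·g / gcd(f, g); expanding and making the result monic gives the answer.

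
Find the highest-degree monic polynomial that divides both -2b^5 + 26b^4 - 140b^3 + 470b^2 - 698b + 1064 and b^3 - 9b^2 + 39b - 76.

By polynomial division,
  -2b^5 + 26b^4 - 140b^3 + 470b^2 - 698b + 1064 = (-2b^2 + 8b + 10)(b^3 - 9b^2 + 39b - 76) + (96b^2 - 480b + 1824)
  b^3 - 9b^2 + 39b - 76 = ((1/96)b - 1/24)(96b^2 - 480b + 1824) + (0)
Last nonzero remainder: 96b^2 - 480b + 1824. Dividing through by 96 gives the monic gcd b^2 - 5b + 19.

b^2 - 5b + 19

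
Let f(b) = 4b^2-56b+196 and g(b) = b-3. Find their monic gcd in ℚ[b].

1

Euclidean algorithm in ℚ[b]:
  4b^2-56b+196 = (4b-44)(b-3) + (64)
  b-3 = ((1/64)b-3/64)(64) + (0)
The last nonzero remainder is the constant 64, so the polynomials are coprime and gcd = 1.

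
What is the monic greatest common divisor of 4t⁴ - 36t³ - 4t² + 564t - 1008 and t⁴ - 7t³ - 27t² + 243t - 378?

t³ - 13t² + 51t - 63

By polynomial division,
  4t⁴ - 36t³ - 4t² + 564t - 1008 = (4)(t⁴ - 7t³ - 27t² + 243t - 378) + (-8t³ + 104t² - 408t + 504)
  t⁴ - 7t³ - 27t² + 243t - 378 = (-(1/8)t - 3/4)(-8t³ + 104t² - 408t + 504) + (0)
Last nonzero remainder: -8t³ + 104t² - 408t + 504. Dividing through by -8 gives the monic gcd t³ - 13t² + 51t - 63.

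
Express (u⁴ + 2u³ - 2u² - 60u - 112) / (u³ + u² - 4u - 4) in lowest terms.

(u³ - 2u - 56)/(u² - u - 2)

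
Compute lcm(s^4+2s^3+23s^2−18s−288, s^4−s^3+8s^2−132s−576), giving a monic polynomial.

By polynomial division,
  s^4+2s^3+23s^2−18s−288 = (s^4−s^3+8s^2−132s−576) + (3s^3+15s^2+114s+288)
  s^4−s^3+8s^2−132s−576 = ((1/3)s−2)(3s^3+15s^2+114s+288) + (0)
Last nonzero remainder: 3s^3+15s^2+114s+288. Dividing through by 3 gives the monic gcd s^3+5s^2+38s+96.
Then lcm(f, g) = f·g / gcd(f, g); expanding and making the result monic gives the answer.

s^5−4s^4+11s^3−156s^2−180s+1728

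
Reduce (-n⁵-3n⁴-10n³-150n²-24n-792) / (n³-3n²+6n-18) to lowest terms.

(-n³-3n²-4n-132)/(n-3)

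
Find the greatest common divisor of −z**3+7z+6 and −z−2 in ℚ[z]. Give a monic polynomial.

z+2

Apply the Euclidean algorithm:
  −z**3+7z+6 = (z**2−2z−3)(−z−2) + (0)
Last nonzero remainder: −z−2. Dividing through by −1 gives the monic gcd z+2.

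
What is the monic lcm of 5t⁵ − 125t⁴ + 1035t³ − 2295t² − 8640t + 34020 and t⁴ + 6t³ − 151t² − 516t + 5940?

t⁷ − 4t⁶ − 208t⁵ + 1138t⁴ + 11403t³ − 79974t² − 47196t + 748440

Apply the Euclidean algorithm:
  5t⁵ − 125t⁴ + 1035t³ − 2295t² − 8640t + 34020 = (5t − 155)(t⁴ + 6t³ − 151t² − 516t + 5940) + (2720t³ − 23120t² − 118320t + 954720)
  t⁴ + 6t³ − 151t² − 516t + 5940 = ((1/2720)t + 29/5440)(2720t³ − 23120t² − 118320t + 954720) + ((63/4)t² − (945/4)t + 1701/2)
  2720t³ − 23120t² − 118320t + 954720 = ((10880/63)t + 70720/63)((63/4)t² − (945/4)t + 1701/2) + (0)
Last nonzero remainder: (63/4)t² − (945/4)t + 1701/2. Dividing through by 63/4 gives the monic gcd t² − 15t + 54.
Then lcm(f, g) = f·g / gcd(f, g); expanding and making the result monic gives the answer.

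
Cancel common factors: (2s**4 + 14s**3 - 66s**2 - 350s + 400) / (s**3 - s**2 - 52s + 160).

(2s**2 + 8s - 10)/(s - 4)

Repeated division with remainder:
  2s**4 + 14s**3 - 66s**2 - 350s + 400 = (2s + 16)(s**3 - s**2 - 52s + 160) + (54s**2 + 162s - 2160)
  s**3 - s**2 - 52s + 160 = ((1/54)s - 2/27)(54s**2 + 162s - 2160) + (0)
Last nonzero remainder: 54s**2 + 162s - 2160. Dividing through by 54 gives the monic gcd s**2 + 3s - 40.
Cancel s**2 + 3s - 40 from numerator and denominator to get the reduced form.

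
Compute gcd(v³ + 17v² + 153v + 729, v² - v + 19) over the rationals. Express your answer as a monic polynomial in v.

1

Apply the Euclidean algorithm:
  v³ + 17v² + 153v + 729 = (v + 18)(v² - v + 19) + (152v + 387)
  v² - v + 19 = ((1/152)v - 539/23104)(152v + 387) + (647569/23104)
  152v + 387 = ((3511808/647569)v + 8941248/647569)(647569/23104) + (0)
The last nonzero remainder is the constant 647569/23104, so the polynomials are coprime and gcd = 1.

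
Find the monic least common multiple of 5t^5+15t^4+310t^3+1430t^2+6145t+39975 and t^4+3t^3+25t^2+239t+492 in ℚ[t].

t^7+10t^6+95t^5+756t^4+3975t^3+20030t^2+70713t+95940

By polynomial division,
  5t^5+15t^4+310t^3+1430t^2+6145t+39975 = (5t)(t^4+3t^3+25t^2+239t+492) + (185t^3+235t^2+3685t+39975)
  t^4+3t^3+25t^2+239t+492 = ((1/185)t+64/6845)(185t^3+235t^2+3685t+39975) + ((3948/1369)t^2-(15792/1369)t+161868/1369)
  185t^3+235t^2+3685t+39975 = ((253265/3948)t+444925/1316)((3948/1369)t^2-(15792/1369)t+161868/1369) + (0)
Last nonzero remainder: (3948/1369)t^2-(15792/1369)t+161868/1369. Dividing through by 3948/1369 gives the monic gcd t^2-4t+41.
Then lcm(f, g) = f·g / gcd(f, g); expanding and making the result monic gives the answer.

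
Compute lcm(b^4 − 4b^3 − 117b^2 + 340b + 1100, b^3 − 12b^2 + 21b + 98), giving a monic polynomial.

b^6 − 18b^5 − 12b^4 + 1782b^3 − 9393b^2 + 1260b + 53900

Apply the Euclidean algorithm:
  b^4 − 4b^3 − 117b^2 + 340b + 1100 = (b + 8)(b^3 − 12b^2 + 21b + 98) + (−42b^2 + 74b + 316)
  b^3 − 12b^2 + 21b + 98 = (−(1/42)b + 215/882)(−42b^2 + 74b + 316) + ((4624/441)b + 9248/441)
  −42b^2 + 74b + 316 = (−(9261/2312)b + 34839/2312)((4624/441)b + 9248/441) + (0)
Last nonzero remainder: (4624/441)b + 9248/441. Dividing through by 4624/441 gives the monic gcd b + 2.
Then lcm(f, g) = f·g / gcd(f, g); expanding and making the result monic gives the answer.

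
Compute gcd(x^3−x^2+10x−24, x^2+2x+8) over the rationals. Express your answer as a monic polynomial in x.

1

Euclidean algorithm in ℚ[x]:
  x^3−x^2+10x−24 = (x−3)(x^2+2x+8) + (8x)
  x^2+2x+8 = ((1/8)x+1/4)(8x) + (8)
  8x = (x)(8) + (0)
The last nonzero remainder is the constant 8, so the polynomials are coprime and gcd = 1.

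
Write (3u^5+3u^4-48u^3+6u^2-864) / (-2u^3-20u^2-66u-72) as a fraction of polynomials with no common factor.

(-3u^3+18u^2-42u+72)/(2u+6)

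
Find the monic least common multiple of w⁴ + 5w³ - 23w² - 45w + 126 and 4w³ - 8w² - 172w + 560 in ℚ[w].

By polynomial division,
  w⁴ + 5w³ - 23w² - 45w + 126 = ((1/4)w + 7/4)(4w³ - 8w² - 172w + 560) + (34w² + 116w - 854)
  4w³ - 8w² - 172w + 560 = ((2/17)w - 184/289)(34w² + 116w - 854) + ((672/289)w + 4704/289)
  34w² + 116w - 854 = ((4913/336)w - 17629/336)((672/289)w + 4704/289) + (0)
Last nonzero remainder: (672/289)w + 4704/289. Dividing through by 672/289 gives the monic gcd w + 7.
Then lcm(f, g) = f·g / gcd(f, g); expanding and making the result monic gives the answer.

w⁶ - 4w⁵ - 48w⁴ + 262w³ + 71w² - 2034w + 2520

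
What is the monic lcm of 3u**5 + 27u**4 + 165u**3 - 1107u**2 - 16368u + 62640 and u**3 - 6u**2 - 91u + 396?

u**6 - 2u**5 - 44u**4 - 974u**3 - 1397u**2 + 80896u - 229680

Apply the Euclidean algorithm:
  3u**5 + 27u**4 + 165u**3 - 1107u**2 - 16368u + 62640 = (3u**2 + 45u + 708)(u**3 - 6u**2 - 91u + 396) + (6048u**2 + 30240u - 217728)
  u**3 - 6u**2 - 91u + 396 = ((1/6048)u - 11/6048)(6048u**2 + 30240u - 217728) + (0)
Last nonzero remainder: 6048u**2 + 30240u - 217728. Dividing through by 6048 gives the monic gcd u**2 + 5u - 36.
Then lcm(f, g) = f·g / gcd(f, g); expanding and making the result monic gives the answer.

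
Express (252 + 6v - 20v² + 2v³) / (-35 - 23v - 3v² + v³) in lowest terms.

(-36 - 6v + 2v²)/(5 + 4v + v²)

By polynomial division,
  2v³ - 20v² + 6v + 252 = (2)(v³ - 3v² - 23v - 35) + (-14v² + 52v + 322)
  v³ - 3v² - 23v - 35 = (-(1/14)v - 5/98)(-14v² + 52v + 322) + ((130/49)v - 130/7)
  -14v² + 52v + 322 = (-(343/65)v - 1127/65)((130/49)v - 130/7) + (0)
Last nonzero remainder: (130/49)v - 130/7. Dividing through by 130/49 gives the monic gcd v - 7.
Cancel v - 7 from numerator and denominator to get the reduced form.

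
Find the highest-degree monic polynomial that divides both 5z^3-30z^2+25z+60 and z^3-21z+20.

Apply the Euclidean algorithm:
  5z^3-30z^2+25z+60 = (5)(z^3-21z+20) + (-30z^2+130z-40)
  z^3-21z+20 = (-(1/30)z-13/90)(-30z^2+130z-40) + (-(32/9)z+128/9)
  -30z^2+130z-40 = ((135/16)z-45/16)(-(32/9)z+128/9) + (0)
Last nonzero remainder: -(32/9)z+128/9. Dividing through by -32/9 gives the monic gcd z-4.

z-4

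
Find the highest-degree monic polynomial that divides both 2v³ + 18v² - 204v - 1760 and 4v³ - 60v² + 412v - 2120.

Apply the Euclidean algorithm:
  2v³ + 18v² - 204v - 1760 = (1/2)(4v³ - 60v² + 412v - 2120) + (48v² - 410v - 700)
  4v³ - 60v² + 412v - 2120 = ((1/12)v - 155/288)(48v² - 410v - 700) + ((35953/144)v - 179765/72)
  48v² - 410v - 700 = ((6912/35953)v + 10080/35953)((35953/144)v - 179765/72) + (0)
Last nonzero remainder: (35953/144)v - 179765/72. Dividing through by 35953/144 gives the monic gcd v - 10.

v - 10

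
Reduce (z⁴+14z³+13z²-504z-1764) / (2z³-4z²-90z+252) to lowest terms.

(z²+13z+42)/(2z-6)

Repeated division with remainder:
  z⁴+14z³+13z²-504z-1764 = ((1/2)z+8)(2z³-4z²-90z+252) + (90z²+90z-3780)
  2z³-4z²-90z+252 = ((1/45)z-1/15)(90z²+90z-3780) + (0)
Last nonzero remainder: 90z²+90z-3780. Dividing through by 90 gives the monic gcd z²+z-42.
Cancel z²+z-42 from numerator and denominator to get the reduced form.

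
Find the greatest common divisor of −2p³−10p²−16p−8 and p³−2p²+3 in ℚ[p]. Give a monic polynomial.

p+1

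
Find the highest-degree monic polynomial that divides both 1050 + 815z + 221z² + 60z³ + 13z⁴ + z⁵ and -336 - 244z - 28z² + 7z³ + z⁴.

14 + 9z + z²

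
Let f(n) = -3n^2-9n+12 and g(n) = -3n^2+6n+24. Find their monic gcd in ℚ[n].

1

Euclidean algorithm in ℚ[n]:
  -3n^2-9n+12 = (-3n^2+6n+24) + (-15n-12)
  -3n^2+6n+24 = ((1/5)n-14/25)(-15n-12) + (432/25)
  -15n-12 = (-(125/144)n-25/36)(432/25) + (0)
The last nonzero remainder is the constant 432/25, so the polynomials are coprime and gcd = 1.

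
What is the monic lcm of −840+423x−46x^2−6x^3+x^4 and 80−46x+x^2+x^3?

1680−1686x+515x^2−34x^3−8x^4+x^5

Repeated division with remainder:
  x^4−6x^3−46x^2+423x−840 = (x−7)(x^3+x^2−46x+80) + (7x^2+21x−280)
  x^3+x^2−46x+80 = ((1/7)x−2/7)(7x^2+21x−280) + (0)
Last nonzero remainder: 7x^2+21x−280. Dividing through by 7 gives the monic gcd x^2+3x−40.
Then lcm(f, g) = f·g / gcd(f, g); expanding and making the result monic gives the answer.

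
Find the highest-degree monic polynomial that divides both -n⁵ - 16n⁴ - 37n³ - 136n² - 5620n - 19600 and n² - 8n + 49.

n² - 8n + 49

By polynomial division,
  -n⁵ - 16n⁴ - 37n³ - 136n² - 5620n - 19600 = (-n³ - 24n² - 180n - 400)(n² - 8n + 49) + (0)
The last nonzero remainder n² - 8n + 49 is already monic.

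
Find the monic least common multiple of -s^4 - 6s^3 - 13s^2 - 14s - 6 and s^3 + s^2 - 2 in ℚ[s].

Euclidean algorithm in ℚ[s]:
  -s^4 - 6s^3 - 13s^2 - 14s - 6 = (-s - 5)(s^3 + s^2 - 2) + (-8s^2 - 16s - 16)
  s^3 + s^2 - 2 = (-(1/8)s + 1/8)(-8s^2 - 16s - 16) + (0)
Last nonzero remainder: -8s^2 - 16s - 16. Dividing through by -8 gives the monic gcd s^2 + 2s + 2.
Then lcm(f, g) = f·g / gcd(f, g); expanding and making the result monic gives the answer.

s^5 + 5s^4 + 7s^3 + s^2 - 8s - 6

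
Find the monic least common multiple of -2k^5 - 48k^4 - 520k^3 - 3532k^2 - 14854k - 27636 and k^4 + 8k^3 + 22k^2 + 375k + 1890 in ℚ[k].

k^7 + 19k^6 + 185k^5 + 1546k^4 + 10297k^3 + 56153k^2 + 265125k + 621810

Repeated division with remainder:
  -2k^5 - 48k^4 - 520k^3 - 3532k^2 - 14854k - 27636 = (-2k - 32)(k^4 + 8k^3 + 22k^2 + 375k + 1890) + (-220k^3 - 2078k^2 + 926k + 32844)
  k^4 + 8k^3 + 22k^2 + 375k + 1890 = (-(1/220)k + 159/24200)(-220k^3 - 2078k^2 + 926k + 32844) + ((482331/12100)k^2 + (6270303/12100)k + 10128951/6050)
  -220k^3 - 2078k^2 + 926k + 32844 = (-(2662000/482331)k + 9462200/482331)((482331/12100)k^2 + (6270303/12100)k + 10128951/6050) + (0)
Last nonzero remainder: (482331/12100)k^2 + (6270303/12100)k + 10128951/6050. Dividing through by 482331/12100 gives the monic gcd k^2 + 13k + 42.
Then lcm(f, g) = f·g / gcd(f, g); expanding and making the result monic gives the answer.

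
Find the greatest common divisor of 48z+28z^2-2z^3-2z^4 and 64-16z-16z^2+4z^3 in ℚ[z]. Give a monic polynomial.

-8-2z+z^2

Euclidean algorithm in ℚ[z]:
  -2z^4-2z^3+28z^2+48z = (-(1/2)z-5/2)(4z^3-16z^2-16z+64) + (-20z^2+40z+160)
  4z^3-16z^2-16z+64 = (-(1/5)z+2/5)(-20z^2+40z+160) + (0)
Last nonzero remainder: -20z^2+40z+160. Dividing through by -20 gives the monic gcd z^2-2z-8.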